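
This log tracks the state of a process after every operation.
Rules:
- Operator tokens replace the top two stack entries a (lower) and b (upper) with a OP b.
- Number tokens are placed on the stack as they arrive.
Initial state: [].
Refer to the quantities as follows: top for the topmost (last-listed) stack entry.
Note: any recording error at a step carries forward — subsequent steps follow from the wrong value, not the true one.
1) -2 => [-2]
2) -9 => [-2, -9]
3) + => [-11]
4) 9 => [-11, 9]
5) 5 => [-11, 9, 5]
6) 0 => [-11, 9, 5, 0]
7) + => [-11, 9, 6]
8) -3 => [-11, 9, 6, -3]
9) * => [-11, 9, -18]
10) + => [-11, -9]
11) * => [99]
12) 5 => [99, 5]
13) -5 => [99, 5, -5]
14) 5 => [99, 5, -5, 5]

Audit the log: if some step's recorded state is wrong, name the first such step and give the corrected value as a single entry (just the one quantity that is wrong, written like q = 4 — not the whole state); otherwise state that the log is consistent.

Recomputing the run from the initial state:
step 1: [-2]
step 2: [-2, -9]
step 3: [-11]
step 4: [-11, 9]
step 5: [-11, 9, 5]
step 6: [-11, 9, 5, 0]
step 7: [-11, 9, 5]
step 8: [-11, 9, 5, -3]
step 9: [-11, 9, -15]
step 10: [-11, -6]
step 11: [66]
step 12: [66, 5]
step 13: [66, 5, -5]
step 14: [66, 5, -5, 5]
The first disagreement with the log is at step 7, where the value should be top = 5.

step 7, top = 5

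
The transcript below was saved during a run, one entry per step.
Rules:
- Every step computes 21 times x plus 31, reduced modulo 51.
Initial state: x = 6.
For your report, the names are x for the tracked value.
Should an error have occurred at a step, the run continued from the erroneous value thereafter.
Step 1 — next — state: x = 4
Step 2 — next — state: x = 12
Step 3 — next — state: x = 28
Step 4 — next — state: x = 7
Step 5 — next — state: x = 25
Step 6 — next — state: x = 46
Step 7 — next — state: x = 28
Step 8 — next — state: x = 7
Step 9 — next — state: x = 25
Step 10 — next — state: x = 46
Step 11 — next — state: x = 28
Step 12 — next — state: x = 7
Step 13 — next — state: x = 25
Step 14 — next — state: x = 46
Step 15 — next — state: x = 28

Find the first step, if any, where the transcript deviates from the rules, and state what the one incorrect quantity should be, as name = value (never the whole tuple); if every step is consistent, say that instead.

step 2, x = 13

step 1: x = (21*6 + 31) mod 51 = 4 -> in agreement
step 2: x = (21*4 + 31) mod 51 = 13 -> this is not what the transcript shows
That makes step 2 the first incorrect line — x = 13 is what it should show.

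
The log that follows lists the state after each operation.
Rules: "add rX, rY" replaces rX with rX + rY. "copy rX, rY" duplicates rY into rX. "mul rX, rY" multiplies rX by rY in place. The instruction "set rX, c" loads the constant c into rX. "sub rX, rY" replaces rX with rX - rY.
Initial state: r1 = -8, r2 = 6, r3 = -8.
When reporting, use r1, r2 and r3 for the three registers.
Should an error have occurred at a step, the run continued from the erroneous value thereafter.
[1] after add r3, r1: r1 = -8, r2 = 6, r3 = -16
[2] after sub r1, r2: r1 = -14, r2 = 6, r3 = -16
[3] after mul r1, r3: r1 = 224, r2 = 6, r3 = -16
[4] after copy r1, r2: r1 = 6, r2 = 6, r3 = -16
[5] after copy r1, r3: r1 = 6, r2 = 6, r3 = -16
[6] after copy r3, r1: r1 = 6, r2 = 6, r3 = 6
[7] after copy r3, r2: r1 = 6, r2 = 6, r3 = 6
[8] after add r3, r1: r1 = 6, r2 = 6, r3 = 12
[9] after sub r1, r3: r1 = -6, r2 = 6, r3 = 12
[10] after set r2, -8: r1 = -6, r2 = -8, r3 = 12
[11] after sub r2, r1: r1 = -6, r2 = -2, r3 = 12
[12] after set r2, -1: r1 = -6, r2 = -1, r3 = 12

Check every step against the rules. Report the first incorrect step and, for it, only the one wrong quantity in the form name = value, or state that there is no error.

Recomputing the run from the initial state:
step 1: r1 = -8, r2 = 6, r3 = -16
step 2: r1 = -14, r2 = 6, r3 = -16
step 3: r1 = 224, r2 = 6, r3 = -16
step 4: r1 = 6, r2 = 6, r3 = -16
step 5: r1 = -16, r2 = 6, r3 = -16
step 6: r1 = -16, r2 = 6, r3 = -16
step 7: r1 = -16, r2 = 6, r3 = 6
step 8: r1 = -16, r2 = 6, r3 = -10
step 9: r1 = -6, r2 = 6, r3 = -10
step 10: r1 = -6, r2 = -8, r3 = -10
step 11: r1 = -6, r2 = -2, r3 = -10
step 12: r1 = -6, r2 = -1, r3 = -10
The first disagreement with the log is at step 5, where the value should be r1 = -16.

step 5, r1 = -16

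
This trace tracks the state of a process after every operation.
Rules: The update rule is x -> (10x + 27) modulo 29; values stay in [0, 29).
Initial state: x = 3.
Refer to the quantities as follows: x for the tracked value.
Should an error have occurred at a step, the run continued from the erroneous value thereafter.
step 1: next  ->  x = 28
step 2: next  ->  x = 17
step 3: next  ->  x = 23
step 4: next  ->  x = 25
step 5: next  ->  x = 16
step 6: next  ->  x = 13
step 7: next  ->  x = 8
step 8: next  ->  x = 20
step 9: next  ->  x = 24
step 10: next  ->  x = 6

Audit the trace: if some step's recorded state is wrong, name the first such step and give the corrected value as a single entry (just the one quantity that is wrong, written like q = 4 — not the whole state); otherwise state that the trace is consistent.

Recomputing the run from the initial state:
step 1: x = 28
step 2: x = 17
step 3: x = 23
step 4: x = 25
step 5: x = 16
step 6: x = 13
step 7: x = 12
step 8: x = 2
step 9: x = 18
step 10: x = 4
The first disagreement with the trace is at step 7, where the value should be x = 12.

step 7, x = 12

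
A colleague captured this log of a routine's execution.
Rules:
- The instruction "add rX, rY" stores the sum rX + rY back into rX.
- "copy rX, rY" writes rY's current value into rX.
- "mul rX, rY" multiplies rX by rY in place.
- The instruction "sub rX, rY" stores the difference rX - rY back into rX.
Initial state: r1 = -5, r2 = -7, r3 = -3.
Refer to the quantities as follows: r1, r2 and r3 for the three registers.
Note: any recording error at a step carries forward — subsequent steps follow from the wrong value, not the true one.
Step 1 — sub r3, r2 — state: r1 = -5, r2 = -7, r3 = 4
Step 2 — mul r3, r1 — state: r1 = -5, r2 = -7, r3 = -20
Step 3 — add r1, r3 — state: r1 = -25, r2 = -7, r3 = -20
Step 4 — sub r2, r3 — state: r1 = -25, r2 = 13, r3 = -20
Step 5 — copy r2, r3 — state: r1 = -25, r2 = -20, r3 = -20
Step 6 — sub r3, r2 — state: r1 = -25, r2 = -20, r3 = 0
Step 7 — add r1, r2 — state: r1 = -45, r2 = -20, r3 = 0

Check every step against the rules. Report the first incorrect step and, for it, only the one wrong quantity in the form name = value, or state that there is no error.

no error

Recomputing the run from the initial state:
step 1: r1 = -5, r2 = -7, r3 = 4
step 2: r1 = -5, r2 = -7, r3 = -20
step 3: r1 = -25, r2 = -7, r3 = -20
step 4: r1 = -25, r2 = 13, r3 = -20
step 5: r1 = -25, r2 = -20, r3 = -20
step 6: r1 = -25, r2 = -20, r3 = 0
step 7: r1 = -45, r2 = -20, r3 = 0
This matches the log at every step.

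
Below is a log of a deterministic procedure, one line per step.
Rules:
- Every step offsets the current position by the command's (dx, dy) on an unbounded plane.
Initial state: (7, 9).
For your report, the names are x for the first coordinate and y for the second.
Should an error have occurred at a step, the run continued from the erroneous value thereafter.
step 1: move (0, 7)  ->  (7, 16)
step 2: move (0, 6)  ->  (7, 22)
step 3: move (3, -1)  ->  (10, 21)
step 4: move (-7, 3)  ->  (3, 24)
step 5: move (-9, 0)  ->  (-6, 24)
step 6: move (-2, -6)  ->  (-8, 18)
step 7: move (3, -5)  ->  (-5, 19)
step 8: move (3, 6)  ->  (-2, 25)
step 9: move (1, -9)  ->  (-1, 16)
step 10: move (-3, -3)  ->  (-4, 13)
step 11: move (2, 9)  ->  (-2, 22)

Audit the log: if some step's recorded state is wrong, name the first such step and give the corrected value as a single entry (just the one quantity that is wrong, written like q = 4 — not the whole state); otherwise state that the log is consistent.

step 7, y = 13

Recomputing the run from the initial state:
step 1: x = 7, y = 16
step 2: x = 7, y = 22
step 3: x = 10, y = 21
step 4: x = 3, y = 24
step 5: x = -6, y = 24
step 6: x = -8, y = 18
step 7: x = -5, y = 13
step 8: x = -2, y = 19
step 9: x = -1, y = 10
step 10: x = -4, y = 7
step 11: x = -2, y = 16
The first disagreement with the log is at step 7, where the value should be y = 13.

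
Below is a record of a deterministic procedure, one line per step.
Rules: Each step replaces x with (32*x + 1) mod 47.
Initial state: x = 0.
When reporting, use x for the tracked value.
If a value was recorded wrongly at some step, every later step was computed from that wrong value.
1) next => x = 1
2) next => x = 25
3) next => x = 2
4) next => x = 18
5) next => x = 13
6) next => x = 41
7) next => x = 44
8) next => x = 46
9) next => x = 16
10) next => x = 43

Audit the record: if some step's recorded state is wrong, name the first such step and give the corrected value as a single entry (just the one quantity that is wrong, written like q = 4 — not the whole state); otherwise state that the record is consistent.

Recomputing the run from the initial state:
step 1: x = 1
step 2: x = 33
step 3: x = 23
step 4: x = 32
step 5: x = 38
step 6: x = 42
step 7: x = 29
step 8: x = 36
step 9: x = 25
step 10: x = 2
The first disagreement with the record is at step 2, where the value should be x = 33.

step 2, x = 33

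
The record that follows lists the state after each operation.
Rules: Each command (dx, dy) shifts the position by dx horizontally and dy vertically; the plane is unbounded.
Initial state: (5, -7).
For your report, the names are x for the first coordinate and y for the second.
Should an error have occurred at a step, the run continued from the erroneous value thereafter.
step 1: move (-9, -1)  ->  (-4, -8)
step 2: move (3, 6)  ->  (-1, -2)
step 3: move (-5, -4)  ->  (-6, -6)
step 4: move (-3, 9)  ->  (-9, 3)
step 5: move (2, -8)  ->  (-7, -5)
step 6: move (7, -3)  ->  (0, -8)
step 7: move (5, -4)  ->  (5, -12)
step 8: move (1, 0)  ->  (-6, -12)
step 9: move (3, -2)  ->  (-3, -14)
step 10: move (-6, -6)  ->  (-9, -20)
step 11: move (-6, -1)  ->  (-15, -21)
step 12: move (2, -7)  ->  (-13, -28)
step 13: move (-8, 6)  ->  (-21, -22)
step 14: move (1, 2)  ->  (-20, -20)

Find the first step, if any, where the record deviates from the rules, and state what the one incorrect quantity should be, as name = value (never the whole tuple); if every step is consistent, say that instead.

Recomputing the run from the initial state:
step 1: x = -4, y = -8
step 2: x = -1, y = -2
step 3: x = -6, y = -6
step 4: x = -9, y = 3
step 5: x = -7, y = -5
step 6: x = 0, y = -8
step 7: x = 5, y = -12
step 8: x = 6, y = -12
step 9: x = 9, y = -14
step 10: x = 3, y = -20
step 11: x = -3, y = -21
step 12: x = -1, y = -28
step 13: x = -9, y = -22
step 14: x = -8, y = -20
The first disagreement with the record is at step 8, where the value should be x = 6.

step 8, x = 6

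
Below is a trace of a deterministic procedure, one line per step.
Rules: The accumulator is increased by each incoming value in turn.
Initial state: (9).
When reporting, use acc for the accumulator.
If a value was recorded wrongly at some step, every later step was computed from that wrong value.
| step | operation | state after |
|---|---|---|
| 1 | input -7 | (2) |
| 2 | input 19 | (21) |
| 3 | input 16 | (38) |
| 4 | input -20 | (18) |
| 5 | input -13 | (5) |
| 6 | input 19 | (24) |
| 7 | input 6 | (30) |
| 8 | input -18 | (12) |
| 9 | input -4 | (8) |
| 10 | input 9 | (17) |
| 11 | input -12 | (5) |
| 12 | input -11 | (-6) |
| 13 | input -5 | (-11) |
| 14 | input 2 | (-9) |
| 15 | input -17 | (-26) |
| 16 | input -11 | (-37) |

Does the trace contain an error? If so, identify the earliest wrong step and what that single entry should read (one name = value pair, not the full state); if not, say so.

step 3, acc = 37

step 1: acc = 9 + -7 = 2 -> confirmed correct
step 2: acc = 2 + 19 = 21 -> exactly as logged
step 3: acc = 21 + 16 = 37 -> the trace disagrees here
The earliest wrong entry is at step 3: it should read acc = 37.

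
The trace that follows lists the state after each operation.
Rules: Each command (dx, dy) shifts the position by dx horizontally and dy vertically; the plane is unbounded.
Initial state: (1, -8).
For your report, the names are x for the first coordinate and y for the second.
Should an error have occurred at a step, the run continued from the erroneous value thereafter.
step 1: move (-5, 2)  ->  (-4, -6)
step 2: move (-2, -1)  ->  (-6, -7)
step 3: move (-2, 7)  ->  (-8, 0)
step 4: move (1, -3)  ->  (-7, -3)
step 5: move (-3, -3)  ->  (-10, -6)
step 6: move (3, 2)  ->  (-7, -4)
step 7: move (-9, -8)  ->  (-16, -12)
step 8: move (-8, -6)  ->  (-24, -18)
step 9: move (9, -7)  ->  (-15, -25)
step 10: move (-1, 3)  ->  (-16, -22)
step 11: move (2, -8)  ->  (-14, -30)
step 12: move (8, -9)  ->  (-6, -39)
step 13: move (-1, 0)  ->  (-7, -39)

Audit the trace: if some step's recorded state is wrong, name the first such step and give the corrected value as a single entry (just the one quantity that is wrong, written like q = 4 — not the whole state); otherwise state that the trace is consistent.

Step 1: x = 1 + (-5) = -4, y = -8 + (2) = -6 — in agreement.
Step 2: x = -4 + (-2) = -6, y = -6 + (-1) = -7 — in agreement.
Step 3: x = -6 + (-2) = -8, y = -7 + (7) = 0 — consistent with the trace.
Step 4: x = -8 + (1) = -7, y = 0 + (-3) = -3 — no discrepancy.
Step 5: x = -7 + (-3) = -10, y = -3 + (-3) = -6 — consistent with the trace.
Step 6: x = -10 + (3) = -7, y = -6 + (2) = -4 — agrees with the trace.
Step 7: x = -7 + (-9) = -16, y = -4 + (-8) = -12 — in agreement.
Step 8: x = -16 + (-8) = -24, y = -12 + (-6) = -18 — consistent with the trace.
Step 9: x = -24 + (9) = -15, y = -18 + (-7) = -25 — consistent with the trace.
Step 10: x = -15 + (-1) = -16, y = -25 + (3) = -22 — agrees with the trace.
Step 11: x = -16 + (2) = -14, y = -22 + (-8) = -30 — agrees with the trace.
Step 12: x = -14 + (8) = -6, y = -30 + (-9) = -39 — agrees with the trace.
Step 13: x = -6 + (-1) = -7, y = -39 + (0) = -39 — in agreement.
No step deviates from the rules.

no error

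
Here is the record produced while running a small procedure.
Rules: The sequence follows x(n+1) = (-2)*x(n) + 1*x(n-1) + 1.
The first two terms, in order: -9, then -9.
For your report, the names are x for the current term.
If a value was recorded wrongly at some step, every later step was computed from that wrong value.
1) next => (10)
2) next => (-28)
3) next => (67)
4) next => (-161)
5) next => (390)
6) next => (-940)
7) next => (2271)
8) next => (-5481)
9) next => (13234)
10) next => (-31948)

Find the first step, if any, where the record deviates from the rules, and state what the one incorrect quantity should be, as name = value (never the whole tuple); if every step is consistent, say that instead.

1. x = -2*(-9) + (1)*(-9) + (1) = 10 (verified)
2. x = -2*(10) + (1)*(-9) + (1) = -28 (agrees with the record)
3. x = -2*(-28) + (1)*(10) + (1) = 67 (verified)
4. x = -2*(67) + (1)*(-28) + (1) = -161 (matches)
5. x = -2*(-161) + (1)*(67) + (1) = 390 (exactly as logged)
6. x = -2*(390) + (1)*(-161) + (1) = -940 (matches)
7. x = -2*(-940) + (1)*(390) + (1) = 2271 (same as recorded)
8. x = -2*(2271) + (1)*(-940) + (1) = -5481 (agrees with the record)
9. x = -2*(-5481) + (1)*(2271) + (1) = 13234 (consistent with the record)
10. x = -2*(13234) + (1)*(-5481) + (1) = -31948 (matches)
Nothing is out of place; the run is error-free.

no error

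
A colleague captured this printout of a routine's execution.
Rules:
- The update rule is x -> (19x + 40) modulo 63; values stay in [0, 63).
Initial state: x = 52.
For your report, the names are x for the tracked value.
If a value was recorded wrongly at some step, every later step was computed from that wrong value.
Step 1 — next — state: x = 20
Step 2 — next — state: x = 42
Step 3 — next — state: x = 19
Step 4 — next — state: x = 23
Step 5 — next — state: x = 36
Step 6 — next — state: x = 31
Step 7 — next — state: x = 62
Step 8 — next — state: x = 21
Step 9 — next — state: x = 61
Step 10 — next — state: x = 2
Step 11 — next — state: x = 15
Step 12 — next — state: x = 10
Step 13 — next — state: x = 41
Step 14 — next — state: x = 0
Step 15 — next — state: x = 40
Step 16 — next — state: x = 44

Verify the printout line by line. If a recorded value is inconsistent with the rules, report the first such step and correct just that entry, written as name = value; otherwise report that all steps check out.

no error

1. x = (19*52 + 40) mod 63 = 20 (in agreement)
2. x = (19*20 + 40) mod 63 = 42 (in agreement)
3. x = (19*42 + 40) mod 63 = 19 (confirmed correct)
4. x = (19*19 + 40) mod 63 = 23 (no discrepancy)
5. x = (19*23 + 40) mod 63 = 36 (matches)
6. x = (19*36 + 40) mod 63 = 31 (verified)
7. x = (19*31 + 40) mod 63 = 62 (confirmed correct)
8. x = (19*62 + 40) mod 63 = 21 (checks out)
9. x = (19*21 + 40) mod 63 = 61 (consistent with the printout)
10. x = (19*61 + 40) mod 63 = 2 (consistent with the printout)
11. x = (19*2 + 40) mod 63 = 15 (same as recorded)
12. x = (19*15 + 40) mod 63 = 10 (agrees with the printout)
13. x = (19*10 + 40) mod 63 = 41 (checks out)
14. x = (19*41 + 40) mod 63 = 0 (consistent with the printout)
15. x = (19*0 + 40) mod 63 = 40 (no discrepancy)
16. x = (19*40 + 40) mod 63 = 44 (no discrepancy)
The whole run recomputes cleanly — no discrepancies.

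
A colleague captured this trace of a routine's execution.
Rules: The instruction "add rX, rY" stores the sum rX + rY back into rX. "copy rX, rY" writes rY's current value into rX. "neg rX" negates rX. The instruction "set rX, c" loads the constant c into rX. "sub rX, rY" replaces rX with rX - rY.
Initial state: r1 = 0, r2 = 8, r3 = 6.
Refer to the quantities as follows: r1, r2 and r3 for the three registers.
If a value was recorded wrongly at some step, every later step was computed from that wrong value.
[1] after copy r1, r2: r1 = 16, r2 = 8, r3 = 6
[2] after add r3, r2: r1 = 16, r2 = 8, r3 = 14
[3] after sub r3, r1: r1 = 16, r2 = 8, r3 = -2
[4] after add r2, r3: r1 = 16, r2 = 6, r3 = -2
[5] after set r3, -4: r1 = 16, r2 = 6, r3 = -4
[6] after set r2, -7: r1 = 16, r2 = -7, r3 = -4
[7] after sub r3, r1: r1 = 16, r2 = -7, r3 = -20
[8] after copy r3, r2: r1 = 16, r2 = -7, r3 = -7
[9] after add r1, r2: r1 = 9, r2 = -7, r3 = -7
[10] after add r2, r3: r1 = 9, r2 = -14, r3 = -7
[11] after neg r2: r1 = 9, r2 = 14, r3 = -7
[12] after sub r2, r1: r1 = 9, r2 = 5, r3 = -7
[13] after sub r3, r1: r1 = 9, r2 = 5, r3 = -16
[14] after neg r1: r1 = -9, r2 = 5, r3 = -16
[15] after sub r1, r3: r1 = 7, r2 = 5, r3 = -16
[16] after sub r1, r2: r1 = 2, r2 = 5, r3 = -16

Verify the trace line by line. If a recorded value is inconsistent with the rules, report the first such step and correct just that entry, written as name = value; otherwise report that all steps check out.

Step 1: r1 = 8 — the entry is off here.
Conclusion: step 1 carries the first error; the entry should be r1 = 8.

step 1, r1 = 8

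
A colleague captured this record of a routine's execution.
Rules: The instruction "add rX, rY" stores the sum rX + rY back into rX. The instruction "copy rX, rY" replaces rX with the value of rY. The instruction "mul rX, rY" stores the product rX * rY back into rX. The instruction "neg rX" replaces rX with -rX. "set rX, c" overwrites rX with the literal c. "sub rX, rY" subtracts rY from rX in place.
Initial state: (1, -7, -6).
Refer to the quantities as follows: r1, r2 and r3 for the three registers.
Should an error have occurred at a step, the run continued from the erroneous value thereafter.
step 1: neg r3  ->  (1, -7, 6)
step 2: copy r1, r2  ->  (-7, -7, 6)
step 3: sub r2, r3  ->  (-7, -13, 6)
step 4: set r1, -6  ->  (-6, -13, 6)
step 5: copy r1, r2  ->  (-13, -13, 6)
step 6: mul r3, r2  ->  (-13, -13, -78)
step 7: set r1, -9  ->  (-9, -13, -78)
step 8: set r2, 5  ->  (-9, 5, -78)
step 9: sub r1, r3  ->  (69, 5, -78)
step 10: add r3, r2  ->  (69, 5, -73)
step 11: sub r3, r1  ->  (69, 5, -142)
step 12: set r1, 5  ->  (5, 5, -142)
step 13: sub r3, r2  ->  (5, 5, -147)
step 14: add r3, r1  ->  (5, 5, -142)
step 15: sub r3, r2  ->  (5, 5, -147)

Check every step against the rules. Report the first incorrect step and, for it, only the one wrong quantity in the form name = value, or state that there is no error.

no error

Step 1: r3 = -(-6) = 6 — exactly as logged.
Step 2: r1 = -7 — agrees with the record.
Step 3: r2 = -7 - 6 = -13 — verified.
Step 4: r1 = -6 — matches.
Step 5: r1 = -13 — exactly as logged.
Step 6: r3 = 6 * -13 = -78 — in agreement.
Step 7: r1 = -9 — in agreement.
Step 8: r2 = 5 — agrees with the record.
Step 9: r1 = -9 - -78 = 69 — in agreement.
Step 10: r3 = -78 + 5 = -73 — matches.
Step 11: r3 = -73 - 69 = -142 — exactly as logged.
Step 12: r1 = 5 — exactly as logged.
Step 13: r3 = -142 - 5 = -147 — same as recorded.
Step 14: r3 = -147 + 5 = -142 — in agreement.
Step 15: r3 = -142 - 5 = -147 — agrees with the record.
The whole run recomputes cleanly — no discrepancies.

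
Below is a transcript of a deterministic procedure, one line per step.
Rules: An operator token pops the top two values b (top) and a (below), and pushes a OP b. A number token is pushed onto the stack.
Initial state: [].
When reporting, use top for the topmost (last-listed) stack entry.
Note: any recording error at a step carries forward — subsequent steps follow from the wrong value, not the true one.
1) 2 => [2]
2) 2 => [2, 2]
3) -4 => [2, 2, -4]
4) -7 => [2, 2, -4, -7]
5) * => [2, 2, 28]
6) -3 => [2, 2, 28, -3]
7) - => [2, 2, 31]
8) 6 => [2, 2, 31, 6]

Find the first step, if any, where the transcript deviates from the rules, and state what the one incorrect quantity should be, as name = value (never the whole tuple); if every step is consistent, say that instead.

Recomputing the run from the initial state:
step 1: [2]
step 2: [2, 2]
step 3: [2, 2, -4]
step 4: [2, 2, -4, -7]
step 5: [2, 2, 28]
step 6: [2, 2, 28, -3]
step 7: [2, 2, 31]
step 8: [2, 2, 31, 6]
This matches the transcript at every step.

no error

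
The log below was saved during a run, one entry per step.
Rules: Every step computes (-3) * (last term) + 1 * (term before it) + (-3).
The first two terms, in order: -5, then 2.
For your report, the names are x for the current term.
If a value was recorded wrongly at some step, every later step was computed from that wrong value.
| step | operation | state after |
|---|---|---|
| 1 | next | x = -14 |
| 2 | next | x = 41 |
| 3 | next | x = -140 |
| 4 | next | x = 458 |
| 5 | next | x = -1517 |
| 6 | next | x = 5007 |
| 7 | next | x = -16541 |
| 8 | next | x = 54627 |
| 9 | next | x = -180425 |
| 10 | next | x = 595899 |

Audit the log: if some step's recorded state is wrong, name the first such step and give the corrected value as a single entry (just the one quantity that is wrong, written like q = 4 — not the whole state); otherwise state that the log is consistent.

Recomputing the run from the initial state:
step 1: x = -14
step 2: x = 41
step 3: x = -140
step 4: x = 458
step 5: x = -1517
step 6: x = 5006
step 7: x = -16538
step 8: x = 54617
step 9: x = -180392
step 10: x = 595790
The first disagreement with the log is at step 6, where the value should be x = 5006.

step 6, x = 5006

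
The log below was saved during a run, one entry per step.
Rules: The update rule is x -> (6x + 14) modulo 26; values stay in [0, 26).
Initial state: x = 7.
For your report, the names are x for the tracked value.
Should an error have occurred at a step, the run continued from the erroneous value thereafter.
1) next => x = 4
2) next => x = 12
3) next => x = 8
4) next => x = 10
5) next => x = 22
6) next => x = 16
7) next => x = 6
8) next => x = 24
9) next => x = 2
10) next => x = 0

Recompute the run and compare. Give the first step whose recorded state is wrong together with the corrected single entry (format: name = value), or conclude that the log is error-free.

Recomputing the run from the initial state:
step 1: x = 4
step 2: x = 12
step 3: x = 8
step 4: x = 10
step 5: x = 22
step 6: x = 16
step 7: x = 6
step 8: x = 24
step 9: x = 2
step 10: x = 0
This matches the log at every step.

no error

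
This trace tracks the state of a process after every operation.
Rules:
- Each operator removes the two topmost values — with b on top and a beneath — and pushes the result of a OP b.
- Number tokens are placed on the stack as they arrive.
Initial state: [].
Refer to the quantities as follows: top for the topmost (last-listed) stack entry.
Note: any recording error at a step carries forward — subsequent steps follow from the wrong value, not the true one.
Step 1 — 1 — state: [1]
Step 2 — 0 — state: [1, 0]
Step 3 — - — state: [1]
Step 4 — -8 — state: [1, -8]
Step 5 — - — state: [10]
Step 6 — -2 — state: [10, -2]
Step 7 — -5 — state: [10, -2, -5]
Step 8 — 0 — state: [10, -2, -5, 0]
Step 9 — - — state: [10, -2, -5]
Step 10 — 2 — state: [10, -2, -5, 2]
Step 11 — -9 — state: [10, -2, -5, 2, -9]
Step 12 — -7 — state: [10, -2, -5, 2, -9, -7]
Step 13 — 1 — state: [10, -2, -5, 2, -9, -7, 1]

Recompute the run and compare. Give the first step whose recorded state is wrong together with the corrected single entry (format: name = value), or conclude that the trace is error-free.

step 5, top = 9

step 1: push 1: top = 1 -> agrees with the trace
step 2: push 0: top = 0 -> same as recorded
step 3: 1 - 0 = 1 -> exactly as logged
step 4: push -8: top = -8 -> in agreement
step 5: 1 - -8 = 9 -> a discrepancy with the trace
The audit stops at step 5: the recorded entry is wrong and should be top = 9.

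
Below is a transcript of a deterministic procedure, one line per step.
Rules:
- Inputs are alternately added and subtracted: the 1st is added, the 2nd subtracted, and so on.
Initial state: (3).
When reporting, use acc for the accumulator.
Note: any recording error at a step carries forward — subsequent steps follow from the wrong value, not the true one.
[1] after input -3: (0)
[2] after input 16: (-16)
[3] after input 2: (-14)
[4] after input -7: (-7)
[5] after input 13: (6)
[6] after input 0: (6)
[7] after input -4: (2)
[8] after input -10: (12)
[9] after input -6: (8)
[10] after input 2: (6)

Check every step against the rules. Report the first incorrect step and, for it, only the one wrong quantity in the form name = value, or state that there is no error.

step 1: acc = 3 + -3 = 0 -> matches
step 2: acc = 0 - 16 = -16 -> agrees with the transcript
step 3: acc = -16 + 2 = -14 -> matches
step 4: acc = -14 - -7 = -7 -> checks out
step 5: acc = -7 + 13 = 6 -> agrees with the transcript
step 6: acc = 6 - 0 = 6 -> agrees with the transcript
step 7: acc = 6 + -4 = 2 -> same as recorded
step 8: acc = 2 - -10 = 12 -> in agreement
step 9: acc = 12 + -6 = 6 -> a discrepancy with the transcript
The earliest wrong entry is at step 9: it should read acc = 6.

step 9, acc = 6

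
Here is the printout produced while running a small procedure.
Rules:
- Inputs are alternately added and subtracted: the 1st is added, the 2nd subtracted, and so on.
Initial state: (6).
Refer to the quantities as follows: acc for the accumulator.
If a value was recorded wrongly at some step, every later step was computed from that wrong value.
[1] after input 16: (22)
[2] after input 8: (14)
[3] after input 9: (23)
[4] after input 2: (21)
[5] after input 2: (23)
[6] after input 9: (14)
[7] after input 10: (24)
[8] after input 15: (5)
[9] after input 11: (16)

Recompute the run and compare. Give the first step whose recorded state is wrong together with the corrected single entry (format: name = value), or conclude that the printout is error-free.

Recomputing the run from the initial state:
step 1: acc = 22
step 2: acc = 14
step 3: acc = 23
step 4: acc = 21
step 5: acc = 23
step 6: acc = 14
step 7: acc = 24
step 8: acc = 9
step 9: acc = 20
The first disagreement with the printout is at step 8, where the value should be acc = 9.

step 8, acc = 9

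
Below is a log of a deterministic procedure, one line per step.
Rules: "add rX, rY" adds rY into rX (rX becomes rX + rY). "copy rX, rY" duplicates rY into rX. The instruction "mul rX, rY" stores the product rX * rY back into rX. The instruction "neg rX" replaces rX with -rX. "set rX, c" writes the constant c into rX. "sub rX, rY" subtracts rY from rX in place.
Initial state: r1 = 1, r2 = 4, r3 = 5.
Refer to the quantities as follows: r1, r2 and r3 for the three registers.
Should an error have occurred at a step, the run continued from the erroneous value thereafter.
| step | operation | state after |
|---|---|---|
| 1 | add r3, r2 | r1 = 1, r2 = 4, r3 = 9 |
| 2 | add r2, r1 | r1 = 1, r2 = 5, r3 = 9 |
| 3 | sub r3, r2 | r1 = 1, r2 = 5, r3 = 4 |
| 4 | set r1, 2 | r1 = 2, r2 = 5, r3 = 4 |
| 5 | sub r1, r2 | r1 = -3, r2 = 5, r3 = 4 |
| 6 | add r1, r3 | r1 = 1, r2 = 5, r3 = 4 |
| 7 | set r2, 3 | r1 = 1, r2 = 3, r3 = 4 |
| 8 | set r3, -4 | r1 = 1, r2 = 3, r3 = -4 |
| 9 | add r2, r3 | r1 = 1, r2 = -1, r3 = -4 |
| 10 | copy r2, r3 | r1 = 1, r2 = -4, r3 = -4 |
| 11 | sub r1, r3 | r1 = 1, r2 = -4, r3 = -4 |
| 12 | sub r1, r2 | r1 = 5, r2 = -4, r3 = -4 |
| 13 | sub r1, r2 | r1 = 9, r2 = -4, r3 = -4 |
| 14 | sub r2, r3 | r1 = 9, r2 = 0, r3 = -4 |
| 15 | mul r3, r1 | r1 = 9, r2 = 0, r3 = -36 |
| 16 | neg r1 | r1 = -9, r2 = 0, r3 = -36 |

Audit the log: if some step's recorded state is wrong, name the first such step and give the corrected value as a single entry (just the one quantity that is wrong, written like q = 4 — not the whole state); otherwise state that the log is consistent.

Recomputing the run from the initial state:
step 1: r1 = 1, r2 = 4, r3 = 9
step 2: r1 = 1, r2 = 5, r3 = 9
step 3: r1 = 1, r2 = 5, r3 = 4
step 4: r1 = 2, r2 = 5, r3 = 4
step 5: r1 = -3, r2 = 5, r3 = 4
step 6: r1 = 1, r2 = 5, r3 = 4
step 7: r1 = 1, r2 = 3, r3 = 4
step 8: r1 = 1, r2 = 3, r3 = -4
step 9: r1 = 1, r2 = -1, r3 = -4
step 10: r1 = 1, r2 = -4, r3 = -4
step 11: r1 = 5, r2 = -4, r3 = -4
step 12: r1 = 9, r2 = -4, r3 = -4
step 13: r1 = 13, r2 = -4, r3 = -4
step 14: r1 = 13, r2 = 0, r3 = -4
step 15: r1 = 13, r2 = 0, r3 = -52
step 16: r1 = -13, r2 = 0, r3 = -52
The first disagreement with the log is at step 11, where the value should be r1 = 5.

step 11, r1 = 5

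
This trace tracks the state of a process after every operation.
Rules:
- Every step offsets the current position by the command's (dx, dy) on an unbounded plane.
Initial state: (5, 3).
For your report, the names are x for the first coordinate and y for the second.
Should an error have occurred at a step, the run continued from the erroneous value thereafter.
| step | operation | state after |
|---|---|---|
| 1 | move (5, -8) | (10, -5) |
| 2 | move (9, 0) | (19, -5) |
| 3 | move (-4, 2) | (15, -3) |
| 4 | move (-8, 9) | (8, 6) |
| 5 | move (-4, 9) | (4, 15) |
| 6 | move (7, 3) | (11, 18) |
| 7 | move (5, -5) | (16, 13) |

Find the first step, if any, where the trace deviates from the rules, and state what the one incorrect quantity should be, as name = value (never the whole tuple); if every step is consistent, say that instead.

1. x = 5 + (5) = 10, y = 3 + (-8) = -5 (agrees with the trace)
2. x = 10 + (9) = 19, y = -5 + (0) = -5 (verified)
3. x = 19 + (-4) = 15, y = -5 + (2) = -3 (same as recorded)
4. x = 15 + (-8) = 7, y = -3 + (9) = 6 (the trace disagrees here)
First deviation found at step 4; the corrected entry is x = 7.

step 4, x = 7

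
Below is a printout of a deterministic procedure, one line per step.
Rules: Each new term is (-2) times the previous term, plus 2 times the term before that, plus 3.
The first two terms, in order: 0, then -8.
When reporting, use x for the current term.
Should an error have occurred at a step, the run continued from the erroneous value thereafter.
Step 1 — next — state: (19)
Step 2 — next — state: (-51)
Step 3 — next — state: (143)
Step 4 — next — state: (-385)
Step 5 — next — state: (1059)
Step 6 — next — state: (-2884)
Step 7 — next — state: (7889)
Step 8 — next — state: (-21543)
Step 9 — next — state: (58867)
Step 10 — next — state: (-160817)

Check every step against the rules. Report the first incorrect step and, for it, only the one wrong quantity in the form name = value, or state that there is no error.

step 6, x = -2885

step 1: x = -2*(-8) + (2)*(0) + (3) = 19 -> checks out
step 2: x = -2*(19) + (2)*(-8) + (3) = -51 -> matches
step 3: x = -2*(-51) + (2)*(19) + (3) = 143 -> consistent with the printout
step 4: x = -2*(143) + (2)*(-51) + (3) = -385 -> in agreement
step 5: x = -2*(-385) + (2)*(143) + (3) = 1059 -> confirmed correct
step 6: x = -2*(1059) + (2)*(-385) + (3) = -2885 -> first mismatch against the printout
The audit stops at step 6: the recorded entry is wrong and should be x = -2885.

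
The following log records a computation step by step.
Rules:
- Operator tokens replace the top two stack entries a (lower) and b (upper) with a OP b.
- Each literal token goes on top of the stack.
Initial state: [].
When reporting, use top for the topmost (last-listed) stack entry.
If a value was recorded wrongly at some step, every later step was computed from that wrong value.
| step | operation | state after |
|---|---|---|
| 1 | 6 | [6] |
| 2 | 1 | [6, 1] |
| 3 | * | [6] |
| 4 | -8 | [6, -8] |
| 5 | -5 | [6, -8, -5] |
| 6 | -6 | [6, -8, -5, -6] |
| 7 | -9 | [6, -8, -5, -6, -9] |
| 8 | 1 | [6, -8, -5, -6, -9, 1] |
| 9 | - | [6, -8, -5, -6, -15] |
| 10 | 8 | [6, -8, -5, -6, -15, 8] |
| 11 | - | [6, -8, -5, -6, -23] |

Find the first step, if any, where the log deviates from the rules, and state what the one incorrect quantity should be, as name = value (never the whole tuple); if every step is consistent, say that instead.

Recomputing the run from the initial state:
step 1: [6]
step 2: [6, 1]
step 3: [6]
step 4: [6, -8]
step 5: [6, -8, -5]
step 6: [6, -8, -5, -6]
step 7: [6, -8, -5, -6, -9]
step 8: [6, -8, -5, -6, -9, 1]
step 9: [6, -8, -5, -6, -10]
step 10: [6, -8, -5, -6, -10, 8]
step 11: [6, -8, -5, -6, -18]
The first disagreement with the log is at step 9, where the value should be top = -10.

step 9, top = -10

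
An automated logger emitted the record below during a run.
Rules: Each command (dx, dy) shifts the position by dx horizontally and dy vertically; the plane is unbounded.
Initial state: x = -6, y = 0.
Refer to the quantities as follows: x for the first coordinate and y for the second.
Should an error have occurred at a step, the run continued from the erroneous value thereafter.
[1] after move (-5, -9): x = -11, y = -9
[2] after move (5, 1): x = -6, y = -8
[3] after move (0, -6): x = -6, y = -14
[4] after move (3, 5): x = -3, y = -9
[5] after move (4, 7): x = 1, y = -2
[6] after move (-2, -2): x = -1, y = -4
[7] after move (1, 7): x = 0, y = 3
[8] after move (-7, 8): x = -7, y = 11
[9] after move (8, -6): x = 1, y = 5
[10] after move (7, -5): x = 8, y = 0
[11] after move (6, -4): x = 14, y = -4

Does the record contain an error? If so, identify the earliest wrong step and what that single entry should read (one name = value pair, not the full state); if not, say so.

no error

Recomputing the run from the initial state:
step 1: x = -11, y = -9
step 2: x = -6, y = -8
step 3: x = -6, y = -14
step 4: x = -3, y = -9
step 5: x = 1, y = -2
step 6: x = -1, y = -4
step 7: x = 0, y = 3
step 8: x = -7, y = 11
step 9: x = 1, y = 5
step 10: x = 8, y = 0
step 11: x = 14, y = -4
This matches the record at every step.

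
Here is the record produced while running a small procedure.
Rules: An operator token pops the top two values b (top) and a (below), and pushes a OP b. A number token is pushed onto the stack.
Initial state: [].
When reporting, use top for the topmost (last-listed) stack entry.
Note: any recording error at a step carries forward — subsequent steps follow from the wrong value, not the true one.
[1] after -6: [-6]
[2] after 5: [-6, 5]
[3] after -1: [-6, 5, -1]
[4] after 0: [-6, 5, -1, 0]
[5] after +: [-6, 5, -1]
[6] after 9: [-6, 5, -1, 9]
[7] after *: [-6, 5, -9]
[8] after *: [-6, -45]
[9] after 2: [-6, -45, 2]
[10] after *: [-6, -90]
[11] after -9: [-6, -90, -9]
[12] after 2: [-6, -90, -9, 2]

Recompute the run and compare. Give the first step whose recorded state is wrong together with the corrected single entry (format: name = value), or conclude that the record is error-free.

no error

step 1: push -6: top = -6 -> verified
step 2: push 5: top = 5 -> agrees with the record
step 3: push -1: top = -1 -> checks out
step 4: push 0: top = 0 -> exactly as logged
step 5: -1 + 0 = -1 -> consistent with the record
step 6: push 9: top = 9 -> verified
step 7: -1 * 9 = -9 -> confirmed correct
step 8: 5 * -9 = -45 -> consistent with the record
step 9: push 2: top = 2 -> exactly as logged
step 10: -45 * 2 = -90 -> no discrepancy
step 11: push -9: top = -9 -> checks out
step 12: push 2: top = 2 -> exactly as logged
All steps check out; nothing to correct.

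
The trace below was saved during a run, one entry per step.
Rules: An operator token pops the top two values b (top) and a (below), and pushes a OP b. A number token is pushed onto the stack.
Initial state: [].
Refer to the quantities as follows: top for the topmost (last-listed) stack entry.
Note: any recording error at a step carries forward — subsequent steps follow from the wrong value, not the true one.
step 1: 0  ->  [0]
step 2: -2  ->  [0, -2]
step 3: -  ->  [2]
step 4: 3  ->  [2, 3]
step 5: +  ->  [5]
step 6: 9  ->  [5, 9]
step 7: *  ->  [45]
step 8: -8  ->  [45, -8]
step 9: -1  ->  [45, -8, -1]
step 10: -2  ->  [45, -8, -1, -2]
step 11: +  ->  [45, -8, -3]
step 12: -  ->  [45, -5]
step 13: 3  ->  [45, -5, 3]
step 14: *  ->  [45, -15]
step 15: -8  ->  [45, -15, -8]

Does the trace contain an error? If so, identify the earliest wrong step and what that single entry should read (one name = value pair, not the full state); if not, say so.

1. push 0: top = 0 (exactly as logged)
2. push -2: top = -2 (in agreement)
3. 0 - -2 = 2 (same as recorded)
4. push 3: top = 3 (agrees with the trace)
5. 2 + 3 = 5 (exactly as logged)
6. push 9: top = 9 (matches)
7. 5 * 9 = 45 (exactly as logged)
8. push -8: top = -8 (no discrepancy)
9. push -1: top = -1 (no discrepancy)
10. push -2: top = -2 (checks out)
11. -1 + -2 = -3 (no discrepancy)
12. -8 - -3 = -5 (no discrepancy)
13. push 3: top = 3 (consistent with the trace)
14. -5 * 3 = -15 (verified)
15. push -8: top = -8 (exactly as logged)
Nothing is out of place; the run is error-free.

no error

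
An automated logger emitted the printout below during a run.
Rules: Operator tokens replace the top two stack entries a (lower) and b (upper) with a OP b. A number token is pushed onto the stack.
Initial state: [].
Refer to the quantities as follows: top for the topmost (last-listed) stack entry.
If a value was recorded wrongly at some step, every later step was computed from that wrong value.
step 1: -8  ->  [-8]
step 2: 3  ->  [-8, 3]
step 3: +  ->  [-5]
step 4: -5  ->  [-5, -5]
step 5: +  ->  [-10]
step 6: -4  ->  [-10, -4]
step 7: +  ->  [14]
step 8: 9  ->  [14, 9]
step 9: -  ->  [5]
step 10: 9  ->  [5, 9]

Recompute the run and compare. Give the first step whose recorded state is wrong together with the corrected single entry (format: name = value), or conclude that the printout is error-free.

step 7, top = -14

Step 1: push -8: top = -8 — in agreement.
Step 2: push 3: top = 3 — in agreement.
Step 3: -8 + 3 = -5 — exactly as logged.
Step 4: push -5: top = -5 — verified.
Step 5: -5 + -5 = -10 — consistent with the printout.
Step 6: push -4: top = -4 — in agreement.
Step 7: -10 + -4 = -14 — the printout disagrees here.
The audit stops at step 7: the recorded entry is wrong and should be top = -14.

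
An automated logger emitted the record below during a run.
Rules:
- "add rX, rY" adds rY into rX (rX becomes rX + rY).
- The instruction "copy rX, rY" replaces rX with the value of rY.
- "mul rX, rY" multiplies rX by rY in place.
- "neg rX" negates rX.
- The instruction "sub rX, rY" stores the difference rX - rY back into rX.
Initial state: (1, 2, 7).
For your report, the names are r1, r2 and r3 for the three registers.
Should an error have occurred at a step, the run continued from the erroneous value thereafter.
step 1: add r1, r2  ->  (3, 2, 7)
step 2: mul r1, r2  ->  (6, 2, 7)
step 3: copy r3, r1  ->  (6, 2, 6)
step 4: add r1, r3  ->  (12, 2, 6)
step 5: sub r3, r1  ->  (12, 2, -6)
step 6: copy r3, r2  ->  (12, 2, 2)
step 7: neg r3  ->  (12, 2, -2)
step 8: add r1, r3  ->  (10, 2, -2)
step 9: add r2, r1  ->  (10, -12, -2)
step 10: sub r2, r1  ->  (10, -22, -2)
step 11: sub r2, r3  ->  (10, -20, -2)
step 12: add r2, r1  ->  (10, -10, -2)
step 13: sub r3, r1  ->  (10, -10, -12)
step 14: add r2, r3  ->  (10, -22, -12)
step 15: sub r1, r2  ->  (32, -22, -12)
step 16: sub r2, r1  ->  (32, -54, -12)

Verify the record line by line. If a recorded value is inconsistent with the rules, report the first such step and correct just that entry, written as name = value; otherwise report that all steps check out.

Recomputing the run from the initial state:
step 1: r1 = 3, r2 = 2, r3 = 7
step 2: r1 = 6, r2 = 2, r3 = 7
step 3: r1 = 6, r2 = 2, r3 = 6
step 4: r1 = 12, r2 = 2, r3 = 6
step 5: r1 = 12, r2 = 2, r3 = -6
step 6: r1 = 12, r2 = 2, r3 = 2
step 7: r1 = 12, r2 = 2, r3 = -2
step 8: r1 = 10, r2 = 2, r3 = -2
step 9: r1 = 10, r2 = 12, r3 = -2
step 10: r1 = 10, r2 = 2, r3 = -2
step 11: r1 = 10, r2 = 4, r3 = -2
step 12: r1 = 10, r2 = 14, r3 = -2
step 13: r1 = 10, r2 = 14, r3 = -12
step 14: r1 = 10, r2 = 2, r3 = -12
step 15: r1 = 8, r2 = 2, r3 = -12
step 16: r1 = 8, r2 = -6, r3 = -12
The first disagreement with the record is at step 9, where the value should be r2 = 12.

step 9, r2 = 12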